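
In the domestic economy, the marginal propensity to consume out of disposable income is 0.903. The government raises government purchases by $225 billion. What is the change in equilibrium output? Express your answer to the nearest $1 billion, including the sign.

Government-spending multiplier = 1/(1 − MPC) = 1/(1 − 0.903) = 1/0.097 ≈ 10.309.
ΔY = k × ΔG = (+$225 billion) / 0.097 ≈ +$2,320 billion.

+$2,320 billion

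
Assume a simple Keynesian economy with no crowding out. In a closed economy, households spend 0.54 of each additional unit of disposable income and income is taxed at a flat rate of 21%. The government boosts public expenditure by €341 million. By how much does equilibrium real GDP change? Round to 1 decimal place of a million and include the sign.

Government-spending multiplier = 1/(1 − c(1−t)) = 1/(1 − 0.54×0.79) = 1/0.5734 ≈ 1.744.
ΔY = k × ΔG = (+€341 million) / 0.5734 ≈ +€594.7 million.

+€594.7 million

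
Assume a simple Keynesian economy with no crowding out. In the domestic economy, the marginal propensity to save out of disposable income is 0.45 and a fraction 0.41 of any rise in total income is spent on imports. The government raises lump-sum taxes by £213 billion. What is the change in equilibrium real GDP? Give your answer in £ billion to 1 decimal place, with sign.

MPC = 1 − MPS = 1 − 0.45 = 0.55.
A lump-sum tax change of +£213 billion shifts disposable income by −£213 billion; first-round consumption changes by −c × ΔT = −0.55 × (+£213 billion) = −£117.15 billion.
Expenditure multiplier = 1/(1 − c + m) = 1/(1 − 0.55 + 0.41) = 1/0.86 ≈ 1.163.
The tax multiplier is −c × k ≈ −0.64, so ΔY = k × (−c·ΔT) = (−£117.15 billion) / 0.86 ≈ −£136.2 billion.

−£136.2 billion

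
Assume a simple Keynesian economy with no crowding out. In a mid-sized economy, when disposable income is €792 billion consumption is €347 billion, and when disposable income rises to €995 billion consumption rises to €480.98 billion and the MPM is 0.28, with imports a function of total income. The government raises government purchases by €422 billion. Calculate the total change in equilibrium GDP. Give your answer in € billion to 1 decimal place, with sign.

MPC = ΔC/ΔYd = (480.98 − 347)/(995 − 792) = 133.98/203 = 0.66.
Expenditure multiplier = 1/(1 − c + m) = 1/(1 − 0.66 + 0.28) = 1/0.62 ≈ 1.613.
ΔY = k × ΔG = (+€422 billion) / 0.62 ≈ +€680.6 billion.

+€680.6 billion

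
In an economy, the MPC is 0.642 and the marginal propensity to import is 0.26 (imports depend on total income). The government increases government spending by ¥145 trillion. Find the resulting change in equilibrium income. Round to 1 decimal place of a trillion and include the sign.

+¥234.6 trillion

Government-spending multiplier = 1/(1 − c + m) = 1/(1 − 0.642 + 0.26) = 1/0.618 ≈ 1.618.
ΔY = k × ΔG = (+¥145 trillion) / 0.618 ≈ +¥234.6 trillion.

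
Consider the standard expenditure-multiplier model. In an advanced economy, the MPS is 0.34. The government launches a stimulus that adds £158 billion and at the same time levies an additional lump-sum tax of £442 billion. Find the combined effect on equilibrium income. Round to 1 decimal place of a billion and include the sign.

−£393.3 billion

MPC = 1 − MPS = 1 − 0.34 = 0.66.
Expenditure multiplier = 1/(1 − MPC) = 1/(1 − 0.66) = 1/0.34 ≈ 2.941.
ΔG contributes k·ΔG = (+£158 billion) / 0.34 ≈ +£464.7 billion.
ΔT of +£442 billion changes first-round spending by −c·ΔT = −£291.72 billion, contributing k·(−c·ΔT) = (−£291.72 billion) / 0.34 = −£858 billion.
Net ΔY = k(ΔG − c·ΔT) = (−£133.72 billion) / 0.34 ≈ −£393.3 billion.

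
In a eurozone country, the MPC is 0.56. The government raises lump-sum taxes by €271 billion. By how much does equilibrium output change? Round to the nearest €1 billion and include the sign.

−€345 billion

A lump-sum tax change of +€271 billion shifts disposable income by −€271 billion; first-round consumption changes by −c × ΔT = −0.56 × (+€271 billion) = −€151.76 billion.
Expenditure multiplier = 1/(1 − MPC) = 1/(1 − 0.56) = 1/0.44 ≈ 2.273.
The tax multiplier is −c × k ≈ −1.273, so ΔY = k × (−c·ΔT) = (−€151.76 billion) / 0.44 ≈ −€345 billion.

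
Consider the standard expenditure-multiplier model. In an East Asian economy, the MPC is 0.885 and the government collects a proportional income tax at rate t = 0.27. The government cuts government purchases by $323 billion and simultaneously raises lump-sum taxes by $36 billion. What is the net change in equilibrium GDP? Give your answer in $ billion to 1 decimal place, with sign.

Expenditure multiplier = 1/(1 − c(1−t)) = 1/(1 − 0.885×0.73) = 1/0.35395 ≈ 2.825.
ΔG contributes k·ΔG = (−$323 billion) / 0.35395 ≈ −$912.6 billion.
ΔT of +$36 billion changes first-round spending by −c·ΔT = −$31.86 billion, contributing k·(−c·ΔT) = (−$31.86 billion) / 0.35395 ≈ −$90 billion.
Net ΔY = k(ΔG − c·ΔT) = (−$354.86 billion) / 0.35395 ≈ −$1,002.6 billion.

−$1,002.6 billion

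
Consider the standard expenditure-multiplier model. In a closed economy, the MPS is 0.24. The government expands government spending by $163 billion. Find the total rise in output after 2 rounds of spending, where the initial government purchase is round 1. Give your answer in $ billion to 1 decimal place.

MPC = 1 − MPS = 1 − 0.24 = 0.76.
Round 1 adds ΔG = $163 billion; each later round is MPC = 0.76 times the previous.
After 2 rounds: 163 + 123.88 = ΔG·(1 − c^2)/(1 − c) = 163 × (1 − 0.5776)/0.24 ≈ $286.9 billion.

$286.9 billion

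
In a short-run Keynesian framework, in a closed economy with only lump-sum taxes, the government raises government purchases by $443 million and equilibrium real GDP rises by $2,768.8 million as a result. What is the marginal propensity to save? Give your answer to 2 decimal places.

Implied spending multiplier k = ΔY/ΔG = 2,768.8/443 ≈ 6.2501.
Since k = 1/(1 − MPC), MPC = 1 − 1/k = 1 − ΔG/ΔY = 1 − 443/2,768.8 ≈ 0.84.
MPS = 1 − MPC = 0.16.

0.16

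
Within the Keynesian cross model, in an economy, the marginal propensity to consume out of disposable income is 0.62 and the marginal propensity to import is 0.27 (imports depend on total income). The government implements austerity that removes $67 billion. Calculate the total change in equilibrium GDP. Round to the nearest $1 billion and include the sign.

−$103 billion

Expenditure multiplier = 1/(1 − c + m) = 1/(1 − 0.62 + 0.27) = 1/0.65 ≈ 1.538.
ΔY = k × ΔG = (−$67 billion) / 0.65 ≈ −$103 billion.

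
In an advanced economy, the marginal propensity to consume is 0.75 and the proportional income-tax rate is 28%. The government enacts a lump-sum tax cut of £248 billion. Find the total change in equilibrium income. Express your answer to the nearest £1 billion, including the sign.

A lump-sum tax change of −£248 billion shifts disposable income by +£248 billion; first-round consumption changes by −c × ΔT = −0.75 × (−£248 billion) = +£186 billion.
Expenditure multiplier = 1/(1 − c(1−t)) = 1/(1 − 0.75×0.72) = 1/0.46 ≈ 2.174.
The tax multiplier is −c × k ≈ −1.63, so ΔY = k × (−c·ΔT) = (+£186 billion) / 0.46 ≈ +£404 billion.

+£404 billion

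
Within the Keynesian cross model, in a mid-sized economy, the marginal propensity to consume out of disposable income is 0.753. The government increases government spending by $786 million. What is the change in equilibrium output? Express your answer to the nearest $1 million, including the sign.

+$3,182 million

Spending multiplier = 1/(1 − MPC) = 1/(1 − 0.753) = 1/0.247 ≈ 4.049.
ΔY = k × ΔG = (+$786 million) / 0.247 ≈ +$3,182 million.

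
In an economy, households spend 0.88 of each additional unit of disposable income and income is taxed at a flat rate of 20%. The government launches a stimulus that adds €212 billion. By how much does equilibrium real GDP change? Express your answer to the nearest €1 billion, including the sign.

Spending multiplier = 1/(1 − c(1−t)) = 1/(1 − 0.88×0.8) = 1/0.296 ≈ 3.378.
ΔY = k × ΔG = (+€212 billion) / 0.296 ≈ +€716 billion.

+€716 billion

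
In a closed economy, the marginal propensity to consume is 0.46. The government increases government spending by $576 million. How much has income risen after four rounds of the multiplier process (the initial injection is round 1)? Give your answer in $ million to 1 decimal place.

Round 1 adds ΔG = $576 million; each later round is MPC = 0.46 times the previous.
After 4 rounds: 576 + 264.96 + 121.8816 + 56.065536 = ΔG·(1 − c^4)/(1 − c) = 576 × (1 − 0.04477456)/0.54 ≈ $1,018.9 million.

$1,018.9 million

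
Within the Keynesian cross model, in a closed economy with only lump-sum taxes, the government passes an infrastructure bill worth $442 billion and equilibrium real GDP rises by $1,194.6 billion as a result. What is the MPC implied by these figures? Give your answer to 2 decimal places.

Implied spending multiplier k = ΔY/ΔG = 1,194.6/442 ≈ 2.7027.
Since k = 1/(1 − MPC), MPC = 1 − 1/k = 1 − ΔG/ΔY = 1 − 442/1,194.6 ≈ 0.63.

0.63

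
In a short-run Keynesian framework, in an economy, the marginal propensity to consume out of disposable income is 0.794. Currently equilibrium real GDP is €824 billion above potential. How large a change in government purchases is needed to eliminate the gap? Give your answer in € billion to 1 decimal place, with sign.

Spending multiplier = 1/(1 − MPC) = 1/(1 − 0.794) = 1/0.206 ≈ 4.854.
Need ΔY = −€824 billion, so ΔG = ΔY/k = (−€824 billion) × 0.206 ≈ −€169.7 billion.
The government should cut government purchases by €169.7 billion.

−€169.7 billion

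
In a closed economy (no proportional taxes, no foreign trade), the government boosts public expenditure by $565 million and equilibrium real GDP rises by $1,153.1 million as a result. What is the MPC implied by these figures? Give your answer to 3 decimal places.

0.510

Implied spending multiplier k = ΔY/ΔG = 1,153.1/565 ≈ 2.0409.
Since k = 1/(1 − MPC), MPC = 1 − 1/k = 1 − ΔG/ΔY = 1 − 565/1,153.1 ≈ 0.510.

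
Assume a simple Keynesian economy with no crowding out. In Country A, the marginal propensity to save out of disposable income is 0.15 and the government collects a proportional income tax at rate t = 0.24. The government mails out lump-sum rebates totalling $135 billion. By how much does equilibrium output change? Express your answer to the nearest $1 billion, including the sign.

+$324 billion

MPC = 1 − MPS = 1 − 0.15 = 0.85.
A lump-sum tax change of −$135 billion shifts disposable income by +$135 billion; first-round consumption changes by −c × ΔT = −0.85 × (−$135 billion) = +$114.75 billion.
Expenditure multiplier = 1/(1 − c(1−t)) = 1/(1 − 0.85×0.76) = 1/0.354 ≈ 2.825.
The tax multiplier is −c × k ≈ −2.401, so ΔY = k × (−c·ΔT) = (+$114.75 billion) / 0.354 ≈ +$324 billion.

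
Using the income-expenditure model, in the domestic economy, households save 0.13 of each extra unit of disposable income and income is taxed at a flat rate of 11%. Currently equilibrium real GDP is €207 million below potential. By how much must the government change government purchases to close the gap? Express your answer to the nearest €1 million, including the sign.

MPC = 1 − MPS = 1 − 0.13 = 0.87.
Spending multiplier = 1/(1 − c(1−t)) = 1/(1 − 0.87×0.89) = 1/0.2257 ≈ 4.431.
Need ΔY = +€207 million, so ΔG = ΔY/k = (+€207 million) × 0.2257 ≈ +€47 million.
The government should increase government purchases by €47 million.

+€47 million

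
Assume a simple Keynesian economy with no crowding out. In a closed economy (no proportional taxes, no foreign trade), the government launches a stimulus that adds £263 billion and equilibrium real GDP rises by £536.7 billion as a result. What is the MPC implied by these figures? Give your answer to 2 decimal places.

0.51

Implied spending multiplier k = ΔY/ΔG = 536.7/263 ≈ 2.0407.
Since k = 1/(1 − MPC), MPC = 1 − 1/k = 1 − ΔG/ΔY = 1 − 263/536.7 ≈ 0.51.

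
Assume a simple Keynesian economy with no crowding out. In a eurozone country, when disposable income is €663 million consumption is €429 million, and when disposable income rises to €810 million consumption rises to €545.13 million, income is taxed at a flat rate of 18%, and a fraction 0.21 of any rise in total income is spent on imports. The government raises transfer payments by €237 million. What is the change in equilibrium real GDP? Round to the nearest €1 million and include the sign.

MPC = ΔC/ΔYd = (545.13 − 429)/(810 − 663) = 116.13/147 = 0.79.
The transfer change shifts disposable income by +€237 million, so first-round consumption changes by c·ΔTR = 0.79 × (+€237 million) = +€187.23 million.
Expenditure multiplier = 1/(1 − c(1−t) + m) = 1/(1 − 0.79×0.82 + 0.21) = 1/0.5622 ≈ 1.779.
The transfer multiplier is c × k ≈ 1.405, so ΔY = k × (c·ΔTR) = (+€187.23 million) / 0.5622 ≈ +€333 million.

+€333 million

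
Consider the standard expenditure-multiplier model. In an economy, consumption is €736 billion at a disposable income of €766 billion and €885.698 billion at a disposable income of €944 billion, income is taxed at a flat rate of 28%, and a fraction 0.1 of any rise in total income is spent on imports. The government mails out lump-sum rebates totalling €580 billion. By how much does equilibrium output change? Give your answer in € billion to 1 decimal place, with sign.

MPC = ΔC/ΔYd = (885.698 − 736)/(944 − 766) = 149.698/178 = 0.841.
A lump-sum tax change of −€580 billion shifts disposable income by +€580 billion; first-round consumption changes by −c × ΔT = −0.841 × (−€580 billion) = +€487.78 billion.
Expenditure multiplier = 1/(1 − c(1−t) + m) = 1/(1 − 0.841×0.72 + 0.1) = 1/0.49448 ≈ 2.022.
The tax multiplier is −c × k ≈ −1.701, so ΔY = k × (−c·ΔT) = (+€487.78 billion) / 0.49448 ≈ +€986.5 billion.

+€986.5 billion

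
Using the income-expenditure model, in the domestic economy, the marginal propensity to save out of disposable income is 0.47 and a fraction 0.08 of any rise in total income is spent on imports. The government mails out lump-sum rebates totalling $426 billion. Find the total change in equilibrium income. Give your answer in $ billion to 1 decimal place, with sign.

+$410.5 billion

MPC = 1 − MPS = 1 − 0.47 = 0.53.
A lump-sum tax change of −$426 billion shifts disposable income by +$426 billion; first-round consumption changes by −c × ΔT = −0.53 × (−$426 billion) = +$225.78 billion.
Expenditure multiplier = 1/(1 − c + m) = 1/(1 − 0.53 + 0.08) = 1/0.55 ≈ 1.818.
The tax multiplier is −c × k ≈ −0.964, so ΔY = k × (−c·ΔT) = (+$225.78 billion) / 0.55 ≈ +$410.5 billion.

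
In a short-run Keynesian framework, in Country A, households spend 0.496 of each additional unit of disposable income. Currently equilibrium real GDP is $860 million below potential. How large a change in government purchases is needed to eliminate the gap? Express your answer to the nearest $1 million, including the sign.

Spending multiplier = 1/(1 − MPC) = 1/(1 − 0.496) = 1/0.504 ≈ 1.984.
Need ΔY = +$860 million, so ΔG = ΔY/k = (+$860 million) × 0.504 ≈ +$433 million.
The government should increase government purchases by $433 million.

+$433 million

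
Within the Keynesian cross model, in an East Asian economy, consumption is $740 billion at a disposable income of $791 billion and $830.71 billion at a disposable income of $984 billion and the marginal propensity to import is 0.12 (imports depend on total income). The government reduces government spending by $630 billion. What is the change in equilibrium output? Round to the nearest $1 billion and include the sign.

−$969 billion

MPC = ΔC/ΔYd = (830.71 − 740)/(984 − 791) = 90.71/193 = 0.47.
Expenditure multiplier = 1/(1 − c + m) = 1/(1 − 0.47 + 0.12) = 1/0.65 ≈ 1.538.
ΔY = k × ΔG = (−$630 billion) / 0.65 ≈ −$969 billion.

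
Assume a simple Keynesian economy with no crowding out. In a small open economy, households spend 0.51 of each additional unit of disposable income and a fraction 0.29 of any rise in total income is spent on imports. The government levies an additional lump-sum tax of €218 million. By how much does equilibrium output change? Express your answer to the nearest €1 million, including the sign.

A lump-sum tax change of +€218 million shifts disposable income by −€218 million; first-round consumption changes by −c × ΔT = −0.51 × (+€218 million) = −€111.18 million.
Expenditure multiplier = 1/(1 − c + m) = 1/(1 − 0.51 + 0.29) = 1/0.78 ≈ 1.282.
The tax multiplier is −c × k ≈ −0.654, so ΔY = k × (−c·ΔT) = (−€111.18 million) / 0.78 ≈ −€143 million.

−€143 million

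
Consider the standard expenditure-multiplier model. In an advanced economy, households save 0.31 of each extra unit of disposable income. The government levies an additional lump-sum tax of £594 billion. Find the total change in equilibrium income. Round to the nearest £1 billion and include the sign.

−£1,322 billion

MPC = 1 − MPS = 1 − 0.31 = 0.69.
A lump-sum tax change of +£594 billion shifts disposable income by −£594 billion; first-round consumption changes by −c × ΔT = −0.69 × (+£594 billion) = −£409.86 billion.
Expenditure multiplier = 1/(1 − MPC) = 1/(1 − 0.69) = 1/0.31 ≈ 3.226.
The tax multiplier is −c × k ≈ −2.226, so ΔY = k × (−c·ΔT) = (−£409.86 billion) / 0.31 ≈ −£1,322 billion.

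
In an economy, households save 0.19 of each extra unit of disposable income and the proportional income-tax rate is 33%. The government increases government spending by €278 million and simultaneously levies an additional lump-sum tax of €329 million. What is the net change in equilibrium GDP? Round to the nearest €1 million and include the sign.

+€25 million

MPC = 1 − MPS = 1 − 0.19 = 0.81.
Expenditure multiplier = 1/(1 − c(1−t)) = 1/(1 − 0.81×0.67) = 1/0.4573 ≈ 2.187.
ΔG contributes k·ΔG = (+€278 million) / 0.4573 ≈ +€607.9 million.
ΔT of +€329 million changes first-round spending by −c·ΔT = −€266.49 million, contributing k·(−c·ΔT) = (−€266.49 million) / 0.4573 ≈ −€582.7 million.
Net ΔY = k(ΔG − c·ΔT) = (+€11.51 million) / 0.4573 ≈ +€25 million.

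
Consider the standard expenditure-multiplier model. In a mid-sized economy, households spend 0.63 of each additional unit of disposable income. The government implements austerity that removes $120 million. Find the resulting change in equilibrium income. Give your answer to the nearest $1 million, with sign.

−$324 million

Spending multiplier = 1/(1 − MPC) = 1/(1 − 0.63) = 1/0.37 ≈ 2.703.
ΔY = k × ΔG = (−$120 million) / 0.37 ≈ −$324 million.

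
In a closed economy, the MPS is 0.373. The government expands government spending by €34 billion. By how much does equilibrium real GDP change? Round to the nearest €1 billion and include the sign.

+€91 billion

MPC = 1 − MPS = 1 − 0.373 = 0.627.
Government-spending multiplier = 1/(1 − MPC) = 1/(1 − 0.627) = 1/0.373 ≈ 2.681.
ΔY = k × ΔG = (+€34 billion) / 0.373 ≈ +€91 billion.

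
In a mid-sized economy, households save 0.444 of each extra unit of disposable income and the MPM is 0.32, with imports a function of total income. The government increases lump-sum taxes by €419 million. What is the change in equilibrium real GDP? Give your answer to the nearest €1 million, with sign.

MPC = 1 − MPS = 1 − 0.444 = 0.556.
A lump-sum tax change of +€419 million shifts disposable income by −€419 million; first-round consumption changes by −c × ΔT = −0.556 × (+€419 million) = −€232.964 million.
Expenditure multiplier = 1/(1 − c + m) = 1/(1 − 0.556 + 0.32) = 1/0.764 ≈ 1.309.
The tax multiplier is −c × k ≈ −0.728, so ΔY = k × (−c·ΔT) = (−€232.964 million) / 0.764 ≈ −€305 million.

−€305 million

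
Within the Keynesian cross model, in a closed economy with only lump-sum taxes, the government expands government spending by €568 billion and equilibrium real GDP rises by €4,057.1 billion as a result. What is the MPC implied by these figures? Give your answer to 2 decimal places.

0.86

Implied spending multiplier k = ΔY/ΔG = 4,057.1/568 ≈ 7.1428.
Since k = 1/(1 − MPC), MPC = 1 − 1/k = 1 − ΔG/ΔY = 1 − 568/4,057.1 ≈ 0.86.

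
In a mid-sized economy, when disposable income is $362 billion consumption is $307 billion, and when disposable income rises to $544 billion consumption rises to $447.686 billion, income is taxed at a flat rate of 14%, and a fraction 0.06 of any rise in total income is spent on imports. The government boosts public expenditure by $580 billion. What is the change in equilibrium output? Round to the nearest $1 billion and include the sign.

MPC = ΔC/ΔYd = (447.686 − 307)/(544 − 362) = 140.686/182 = 0.773.
Spending multiplier = 1/(1 − c(1−t) + m) = 1/(1 − 0.773×0.86 + 0.06) = 1/0.39522 ≈ 2.53.
ΔY = k × ΔG = (+$580 billion) / 0.39522 ≈ +$1,468 billion.

+$1,468 billion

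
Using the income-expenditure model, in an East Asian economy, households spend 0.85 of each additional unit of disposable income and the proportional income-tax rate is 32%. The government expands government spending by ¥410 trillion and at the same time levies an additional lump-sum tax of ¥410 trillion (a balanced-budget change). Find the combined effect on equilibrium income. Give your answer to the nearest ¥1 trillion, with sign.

Expenditure multiplier = 1/(1 − c(1−t)) = 1/(1 − 0.85×0.68) = 1/0.422 ≈ 2.37.
ΔG contributes k·ΔG = (+¥410 trillion) / 0.422 ≈ +¥971.6 trillion.
ΔT of +¥410 trillion changes first-round spending by −c·ΔT = −¥348.5 trillion, contributing k·(−c·ΔT) = (−¥348.5 trillion) / 0.422 ≈ −¥825.8 trillion.
Net ΔY = k(ΔG − c·ΔT) = (+¥61.5 trillion) / 0.422 ≈ +¥146 trillion.

+¥146 trillion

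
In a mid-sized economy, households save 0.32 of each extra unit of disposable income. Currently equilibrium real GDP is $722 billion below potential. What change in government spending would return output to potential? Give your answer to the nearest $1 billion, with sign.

+$231 billion

MPC = 1 − MPS = 1 − 0.32 = 0.68.
Spending multiplier = 1/(1 − MPC) = 1/(1 − 0.68) = 1/0.32 = 3.125.
Need ΔY = +$722 billion, so ΔG = ΔY/k = (+$722 billion) × 0.32 ≈ +$231 billion.
The government should increase government spending by $231 billion.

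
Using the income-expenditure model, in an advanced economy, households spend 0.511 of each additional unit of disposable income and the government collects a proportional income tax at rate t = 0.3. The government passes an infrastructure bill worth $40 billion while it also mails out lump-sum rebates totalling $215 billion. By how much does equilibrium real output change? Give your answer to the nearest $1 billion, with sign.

+$233 billion

Expenditure multiplier = 1/(1 − c(1−t)) = 1/(1 − 0.511×0.7) = 1/0.6423 ≈ 1.557.
ΔG contributes k·ΔG = (+$40 billion) / 0.6423 ≈ +$62.3 billion.
ΔT of −$215 billion changes first-round spending by −c·ΔT = +$109.865 billion, contributing k·(−c·ΔT) = (+$109.865 billion) / 0.6423 ≈ +$171 billion.
Net ΔY = k(ΔG − c·ΔT) = (+$149.865 billion) / 0.6423 ≈ +$233 billion.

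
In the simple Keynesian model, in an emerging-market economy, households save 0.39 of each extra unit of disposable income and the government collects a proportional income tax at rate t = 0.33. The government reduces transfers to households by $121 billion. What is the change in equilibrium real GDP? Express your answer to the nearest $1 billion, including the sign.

−$125 billion

MPC = 1 − MPS = 1 − 0.39 = 0.61.
The transfer change shifts disposable income by −$121 billion, so first-round consumption changes by c·ΔTR = 0.61 × (−$121 billion) = −$73.81 billion.
Expenditure multiplier = 1/(1 − c(1−t)) = 1/(1 − 0.61×0.67) = 1/0.5913 ≈ 1.691.
The transfer multiplier is c × k ≈ 1.032, so ΔY = k × (c·ΔTR) = (−$73.81 billion) / 0.5913 ≈ −$125 billion.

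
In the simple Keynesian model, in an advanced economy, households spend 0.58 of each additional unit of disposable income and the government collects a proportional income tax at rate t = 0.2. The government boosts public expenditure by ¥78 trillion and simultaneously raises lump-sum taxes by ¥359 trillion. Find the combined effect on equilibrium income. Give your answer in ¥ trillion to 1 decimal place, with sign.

Expenditure multiplier = 1/(1 − c(1−t)) = 1/(1 − 0.58×0.8) = 1/0.536 ≈ 1.866.
ΔG contributes k·ΔG = (+¥78 trillion) / 0.536 ≈ +¥145.5 trillion.
ΔT of +¥359 trillion changes first-round spending by −c·ΔT = −¥208.22 trillion, contributing k·(−c·ΔT) = (−¥208.22 trillion) / 0.536 ≈ −¥388.5 trillion.
Net ΔY = k(ΔG − c·ΔT) = (−¥130.22 trillion) / 0.536 ≈ −¥242.9 trillion.

−¥242.9 trillion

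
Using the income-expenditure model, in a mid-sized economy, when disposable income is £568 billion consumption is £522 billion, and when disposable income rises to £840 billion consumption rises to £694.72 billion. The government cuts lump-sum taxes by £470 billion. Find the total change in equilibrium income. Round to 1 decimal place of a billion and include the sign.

MPC = ΔC/ΔYd = (694.72 − 522)/(840 − 568) = 172.72/272 = 0.635.
A lump-sum tax change of −£470 billion shifts disposable income by +£470 billion; first-round consumption changes by −c × ΔT = −0.635 × (−£470 billion) = +£298.45 billion.
Expenditure multiplier = 1/(1 − MPC) = 1/(1 − 0.635) = 1/0.365 ≈ 2.74.
The tax multiplier is −c × k ≈ −1.74, so ΔY = k × (−c·ΔT) = (+£298.45 billion) / 0.365 ≈ +£817.7 billion.

+£817.7 billion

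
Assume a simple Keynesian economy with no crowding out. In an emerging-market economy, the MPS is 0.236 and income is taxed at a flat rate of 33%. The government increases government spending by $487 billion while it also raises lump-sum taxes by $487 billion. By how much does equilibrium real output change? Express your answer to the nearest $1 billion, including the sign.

MPC = 1 − MPS = 1 − 0.236 = 0.764.
Expenditure multiplier = 1/(1 − c(1−t)) = 1/(1 − 0.764×0.67) = 1/0.48812 ≈ 2.049.
ΔG contributes k·ΔG = (+$487 billion) / 0.48812 ≈ +$997.7 billion.
ΔT of +$487 billion changes first-round spending by −c·ΔT = −$372.068 billion, contributing k·(−c·ΔT) = (−$372.068 billion) / 0.48812 ≈ −$762.2 billion.
Net ΔY = k(ΔG − c·ΔT) = (+$114.932 billion) / 0.48812 ≈ +$235 billion.

+$235 billion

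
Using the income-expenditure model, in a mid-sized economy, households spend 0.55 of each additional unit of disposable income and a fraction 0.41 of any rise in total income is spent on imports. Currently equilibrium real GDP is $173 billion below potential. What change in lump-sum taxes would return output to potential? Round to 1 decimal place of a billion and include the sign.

−$270.5 billion

Spending multiplier = 1/(1 − c + m) = 1/(1 − 0.55 + 0.41) = 1/0.86 ≈ 1.163.
Tax multiplier = −c·k = −0.55/0.86 ≈ −0.64. Need ΔY = +$173 billion, so ΔT = ΔY/(−c·k) = −(+$173 billion) × 0.86 / 0.55 ≈ −$270.5 billion.
The government should cut lump-sum taxes by $270.5 billion.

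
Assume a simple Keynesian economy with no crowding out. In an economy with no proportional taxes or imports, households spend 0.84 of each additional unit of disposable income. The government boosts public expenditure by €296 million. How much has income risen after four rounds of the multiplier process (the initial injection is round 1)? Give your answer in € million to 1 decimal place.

€928.9 million

Round 1 adds ΔG = €296 million; each later round is MPC = 0.84 times the previous.
After 4 rounds: 296 + 248.64 + 208.8576 + 175.440384 = ΔG·(1 − c^4)/(1 − c) = 296 × (1 − 0.49787136)/0.16 ≈ €928.9 million.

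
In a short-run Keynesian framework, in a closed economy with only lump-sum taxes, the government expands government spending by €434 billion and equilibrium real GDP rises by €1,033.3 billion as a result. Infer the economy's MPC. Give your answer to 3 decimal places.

0.580

Implied spending multiplier k = ΔY/ΔG = 1,033.3/434 ≈ 2.3809.
Since k = 1/(1 − MPC), MPC = 1 − 1/k = 1 − ΔG/ΔY = 1 − 434/1,033.3 ≈ 0.580.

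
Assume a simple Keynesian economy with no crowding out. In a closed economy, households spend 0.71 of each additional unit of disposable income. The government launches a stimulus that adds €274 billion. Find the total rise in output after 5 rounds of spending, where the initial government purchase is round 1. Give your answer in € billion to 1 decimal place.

€774.4 billion

Round 1 adds ΔG = €274 billion; each later round is MPC = 0.71 times the previous.
After 5 rounds: 274 + 194.54 + 138.1234 + 98.067614 + 69.62800594 = ΔG·(1 − c^5)/(1 − c) = 274 × (1 − 0.1804229351)/0.29 ≈ €774.4 billion.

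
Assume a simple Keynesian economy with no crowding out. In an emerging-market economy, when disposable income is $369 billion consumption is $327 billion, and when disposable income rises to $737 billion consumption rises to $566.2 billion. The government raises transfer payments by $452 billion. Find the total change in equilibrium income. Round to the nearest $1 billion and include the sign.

MPC = ΔC/ΔYd = (566.2 − 327)/(737 − 369) = 239.2/368 = 0.65.
The transfer change shifts disposable income by +$452 billion, so first-round consumption changes by c·ΔTR = 0.65 × (+$452 billion) = +$293.8 billion.
Expenditure multiplier = 1/(1 − MPC) = 1/(1 − 0.65) = 1/0.35 ≈ 2.857.
The transfer multiplier is c × k ≈ 1.857, so ΔY = k × (c·ΔTR) = (+$293.8 billion) / 0.35 ≈ +$839 billion.

+$839 billion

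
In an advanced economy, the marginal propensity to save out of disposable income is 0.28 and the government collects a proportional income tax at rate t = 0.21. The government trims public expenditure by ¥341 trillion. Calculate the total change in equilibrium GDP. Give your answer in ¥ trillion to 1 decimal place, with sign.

−¥790.8 trillion

MPC = 1 − MPS = 1 − 0.28 = 0.72.
Expenditure multiplier = 1/(1 − c(1−t)) = 1/(1 − 0.72×0.79) = 1/0.4312 ≈ 2.319.
ΔY = k × ΔG = (−¥341 trillion) / 0.4312 ≈ −¥790.8 trillion.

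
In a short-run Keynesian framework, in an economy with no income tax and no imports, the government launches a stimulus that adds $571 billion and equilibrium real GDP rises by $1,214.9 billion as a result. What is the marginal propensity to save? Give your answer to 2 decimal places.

Implied spending multiplier k = ΔY/ΔG = 1,214.9/571 ≈ 2.1277.
Since k = 1/(1 − MPC), MPC = 1 − 1/k = 1 − ΔG/ΔY = 1 − 571/1,214.9 ≈ 0.53.
MPS = 1 − MPC = 0.47.

0.47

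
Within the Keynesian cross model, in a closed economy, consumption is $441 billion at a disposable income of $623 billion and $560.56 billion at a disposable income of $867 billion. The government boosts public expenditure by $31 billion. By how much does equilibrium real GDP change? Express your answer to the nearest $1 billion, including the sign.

+$61 billion

MPC = ΔC/ΔYd = (560.56 − 441)/(867 − 623) = 119.56/244 = 0.49.
Government-spending multiplier = 1/(1 − MPC) = 1/(1 − 0.49) = 1/0.51 ≈ 1.961.
ΔY = k × ΔG = (+$31 billion) / 0.51 ≈ +$61 billion.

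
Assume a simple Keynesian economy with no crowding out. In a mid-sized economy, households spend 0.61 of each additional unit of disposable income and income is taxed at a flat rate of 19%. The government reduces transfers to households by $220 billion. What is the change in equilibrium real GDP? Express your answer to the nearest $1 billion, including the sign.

−$265 billion

The transfer change shifts disposable income by −$220 billion, so first-round consumption changes by c·ΔTR = 0.61 × (−$220 billion) = −$134.2 billion.
Expenditure multiplier = 1/(1 − c(1−t)) = 1/(1 − 0.61×0.81) = 1/0.5059 ≈ 1.977.
The transfer multiplier is c × k ≈ 1.206, so ΔY = k × (c·ΔTR) = (−$134.2 billion) / 0.5059 ≈ −$265 billion.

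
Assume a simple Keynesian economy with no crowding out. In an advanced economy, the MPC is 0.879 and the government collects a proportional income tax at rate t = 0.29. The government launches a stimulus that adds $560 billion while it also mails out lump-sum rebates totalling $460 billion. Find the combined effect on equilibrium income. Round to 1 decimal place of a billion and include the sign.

+$2,565.3 billion

Expenditure multiplier = 1/(1 − c(1−t)) = 1/(1 − 0.879×0.71) = 1/0.37591 ≈ 2.66.
ΔG contributes k·ΔG = (+$560 billion) / 0.37591 ≈ +$1,489.7 billion.
ΔT of −$460 billion changes first-round spending by −c·ΔT = +$404.34 billion, contributing k·(−c·ΔT) = (+$404.34 billion) / 0.37591 ≈ +$1,075.6 billion.
Net ΔY = k(ΔG − c·ΔT) = (+$964.34 billion) / 0.37591 ≈ +$2,565.3 billion.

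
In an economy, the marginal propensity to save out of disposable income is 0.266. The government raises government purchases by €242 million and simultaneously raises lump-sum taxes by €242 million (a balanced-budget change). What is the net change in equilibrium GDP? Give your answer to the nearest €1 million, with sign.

MPC = 1 − MPS = 1 − 0.266 = 0.734.
Expenditure multiplier = 1/(1 − MPC) = 1/(1 − 0.734) = 1/0.266 ≈ 3.759.
ΔG contributes k·ΔG = (+€242 million) / 0.266 ≈ +€909.8 million.
ΔT of +€242 million changes first-round spending by −c·ΔT = −€177.628 million, contributing k·(−c·ΔT) = (−€177.628 million) / 0.266 ≈ −€667.8 million.
With ΔG = ΔT and no other leakages, the balanced-budget multiplier is 1, so ΔY = ΔG = +€242 million.

+€242 million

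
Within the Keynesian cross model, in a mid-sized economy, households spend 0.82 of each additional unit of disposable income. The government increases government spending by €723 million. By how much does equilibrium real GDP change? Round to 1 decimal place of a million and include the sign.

Spending multiplier = 1/(1 − MPC) = 1/(1 − 0.82) = 1/0.18 ≈ 5.556.
ΔY = k × ΔG = (+€723 million) / 0.18 ≈ +€4,016.7 million.

+€4,016.7 million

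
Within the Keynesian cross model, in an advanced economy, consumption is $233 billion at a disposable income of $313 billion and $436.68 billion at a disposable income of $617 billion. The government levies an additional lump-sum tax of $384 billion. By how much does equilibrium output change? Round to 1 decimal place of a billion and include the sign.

MPC = ΔC/ΔYd = (436.68 − 233)/(617 − 313) = 203.68/304 = 0.67.
A lump-sum tax change of +$384 billion shifts disposable income by −$384 billion; first-round consumption changes by −c × ΔT = −0.67 × (+$384 billion) = −$257.28 billion.
Expenditure multiplier = 1/(1 − MPC) = 1/(1 − 0.67) = 1/0.33 ≈ 3.03.
The tax multiplier is −c × k ≈ −2.03, so ΔY = k × (−c·ΔT) = (−$257.28 billion) / 0.33 ≈ −$779.6 billion.

−$779.6 billion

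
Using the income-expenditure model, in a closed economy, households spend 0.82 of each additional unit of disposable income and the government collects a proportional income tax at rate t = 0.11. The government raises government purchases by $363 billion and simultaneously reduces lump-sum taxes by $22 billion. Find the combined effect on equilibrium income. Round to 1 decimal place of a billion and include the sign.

Expenditure multiplier = 1/(1 − c(1−t)) = 1/(1 − 0.82×0.89) = 1/0.2702 ≈ 3.701.
ΔG contributes k·ΔG = (+$363 billion) / 0.2702 ≈ +$1,343.4 billion.
ΔT of −$22 billion changes first-round spending by −c·ΔT = +$18.04 billion, contributing k·(−c·ΔT) = (+$18.04 billion) / 0.2702 ≈ +$66.8 billion.
Net ΔY = k(ΔG − c·ΔT) = (+$381.04 billion) / 0.2702 ≈ +$1,410.2 billion.

+$1,410.2 billion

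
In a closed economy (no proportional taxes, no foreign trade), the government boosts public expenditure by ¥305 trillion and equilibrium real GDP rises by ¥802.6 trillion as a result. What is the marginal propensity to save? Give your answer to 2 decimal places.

0.38

Implied spending multiplier k = ΔY/ΔG = 802.6/305 ≈ 2.6315.
Since k = 1/(1 − MPC), MPC = 1 − 1/k = 1 − ΔG/ΔY = 1 − 305/802.6 ≈ 0.62.
MPS = 1 − MPC = 0.38.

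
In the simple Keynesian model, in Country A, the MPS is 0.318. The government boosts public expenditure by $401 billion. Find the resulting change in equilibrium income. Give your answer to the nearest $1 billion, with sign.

MPC = 1 − MPS = 1 − 0.318 = 0.682.
Government-spending multiplier = 1/(1 − MPC) = 1/(1 − 0.682) = 1/0.318 ≈ 3.145.
ΔY = k × ΔG = (+$401 billion) / 0.318 ≈ +$1,261 billion.

+$1,261 billion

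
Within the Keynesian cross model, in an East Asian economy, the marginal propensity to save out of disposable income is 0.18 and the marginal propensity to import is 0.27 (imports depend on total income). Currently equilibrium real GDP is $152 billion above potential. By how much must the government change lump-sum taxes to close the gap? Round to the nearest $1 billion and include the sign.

MPC = 1 − MPS = 1 − 0.18 = 0.82.
Spending multiplier = 1/(1 − c + m) = 1/(1 − 0.82 + 0.27) = 1/0.45 ≈ 2.222.
Tax multiplier = −c·k = −0.82/0.45 ≈ −1.822. Need ΔY = −$152 billion, so ΔT = ΔY/(−c·k) = −(−$152 billion) × 0.45 / 0.82 ≈ +$83 billion.
The government should raise lump-sum taxes by $83 billion.

+$83 billion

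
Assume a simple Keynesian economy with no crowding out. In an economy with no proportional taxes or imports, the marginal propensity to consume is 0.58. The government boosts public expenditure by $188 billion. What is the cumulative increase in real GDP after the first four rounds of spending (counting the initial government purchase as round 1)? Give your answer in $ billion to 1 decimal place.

Round 1 adds ΔG = $188 billion; each later round is MPC = 0.58 times the previous.
After 4 rounds: 188 + 109.04 + 63.2432 + 36.681056 = ΔG·(1 − c^4)/(1 − c) = 188 × (1 − 0.11316496)/0.42 ≈ $397 billion.

$397.0 billion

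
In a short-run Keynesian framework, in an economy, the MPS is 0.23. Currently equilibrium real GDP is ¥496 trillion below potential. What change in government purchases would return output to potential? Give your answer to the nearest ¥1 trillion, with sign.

+¥114 trillion

MPC = 1 − MPS = 1 − 0.23 = 0.77.
Spending multiplier = 1/(1 − MPC) = 1/(1 − 0.77) = 1/0.23 ≈ 4.348.
Need ΔY = +¥496 trillion, so ΔG = ΔY/k = (+¥496 trillion) × 0.23 ≈ +¥114 trillion.
The government should increase government purchases by ¥114 trillion.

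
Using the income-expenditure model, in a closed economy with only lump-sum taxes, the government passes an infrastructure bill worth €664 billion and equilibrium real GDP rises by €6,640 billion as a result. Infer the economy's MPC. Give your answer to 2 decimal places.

0.90

Implied spending multiplier k = ΔY/ΔG = 6,640/664 = 10.
Since k = 1/(1 − MPC), MPC = 1 − 1/k = 1 − ΔG/ΔY = 1 − 664/6,640 = 0.90.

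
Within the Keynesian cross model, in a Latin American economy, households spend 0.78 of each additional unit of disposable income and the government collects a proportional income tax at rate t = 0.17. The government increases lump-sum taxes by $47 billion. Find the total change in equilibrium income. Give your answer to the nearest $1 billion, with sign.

−$104 billion

A lump-sum tax change of +$47 billion shifts disposable income by −$47 billion; first-round consumption changes by −c × ΔT = −0.78 × (+$47 billion) = −$36.66 billion.
Expenditure multiplier = 1/(1 − c(1−t)) = 1/(1 − 0.78×0.83) = 1/0.3526 ≈ 2.836.
The tax multiplier is −c × k ≈ −2.212, so ΔY = k × (−c·ΔT) = (−$36.66 billion) / 0.3526 ≈ −$104 billion.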